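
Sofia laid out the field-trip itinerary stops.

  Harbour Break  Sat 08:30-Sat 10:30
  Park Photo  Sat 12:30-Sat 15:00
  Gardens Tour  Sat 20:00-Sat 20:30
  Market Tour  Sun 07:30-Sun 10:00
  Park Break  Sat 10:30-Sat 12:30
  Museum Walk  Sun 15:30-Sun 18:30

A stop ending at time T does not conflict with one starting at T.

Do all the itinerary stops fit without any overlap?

Two intervals overlap when each starts before the other ends.
Sorted by start: Harbour Break, Park Break, Park Photo, Gardens Tour, Market Tour, Museum Walk.
Park Break starts exactly when Harbour Break ends (back-to-back, no overlap), so Harbour Break has no further overlaps.
Park Photo starts exactly when Park Break ends (back-to-back, no overlap), so Park Break has no further overlaps.
Gardens Tour starts after Park Photo ends, so Park Photo has no further overlaps.
Market Tour starts after Gardens Tour ends, so Gardens Tour has no further overlaps.
Museum Walk starts after Market Tour ends.
Every pair is clear; the schedule has no overlaps.

Yes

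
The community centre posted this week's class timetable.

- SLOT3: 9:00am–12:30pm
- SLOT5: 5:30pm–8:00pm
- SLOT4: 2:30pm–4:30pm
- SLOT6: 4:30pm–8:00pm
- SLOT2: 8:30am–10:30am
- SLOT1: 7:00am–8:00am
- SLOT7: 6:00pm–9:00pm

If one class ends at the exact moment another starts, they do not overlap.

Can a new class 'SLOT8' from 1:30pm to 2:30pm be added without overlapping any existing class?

Yes — the slot is free

SLOT1: ends 8:00am at or before SLOT8 starts 1:30pm → clear.
SLOT2: ends 10:30am at or before SLOT8 starts 1:30pm → clear.
SLOT3: ends 12:30pm at or before SLOT8 starts 1:30pm → clear.
SLOT4: starts 2:30pm at or after SLOT8 ends 2:30pm → clear.
SLOT6: starts 4:30pm at or after SLOT8 ends 2:30pm → clear.
SLOT5: starts 5:30pm at or after SLOT8 ends 2:30pm → clear.
SLOT7: starts 6:00pm at or after SLOT8 ends 2:30pm → clear.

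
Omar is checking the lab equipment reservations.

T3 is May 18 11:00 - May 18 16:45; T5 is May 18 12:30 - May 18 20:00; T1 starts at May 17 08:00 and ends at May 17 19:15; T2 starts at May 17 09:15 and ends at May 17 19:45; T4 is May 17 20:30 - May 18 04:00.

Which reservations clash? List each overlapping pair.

Two intervals overlap when each starts before the other ends.
Sorted by start: T1, T2, T4, T3, T5.
T2 starts before T1 ends → T1 and T2 overlap.
T4 starts after T1 ends; T1 is clear from here.
T4 starts after T2 ends; T2 is clear from here.
T3 starts after T4 ends; T4 is clear from here.
T5 starts before T3 ends → T3 and T5 overlap.

T1 & T2, T3 & T5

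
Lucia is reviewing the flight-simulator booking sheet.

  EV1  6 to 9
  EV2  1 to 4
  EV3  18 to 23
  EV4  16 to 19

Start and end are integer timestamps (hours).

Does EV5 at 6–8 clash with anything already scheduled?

Yes — it overlaps EV1

EV2: ends 4 at or before EV5 starts 6 → clear.
EV1: starts 6 before EV5 ends 8, and ends 9 after EV5 starts 6 → overlap.
EV4: starts 16 at or after EV5 ends 8 → clear.
EV3: starts 18 at or after EV5 ends 8 → clear.
EV5 overlaps EV1.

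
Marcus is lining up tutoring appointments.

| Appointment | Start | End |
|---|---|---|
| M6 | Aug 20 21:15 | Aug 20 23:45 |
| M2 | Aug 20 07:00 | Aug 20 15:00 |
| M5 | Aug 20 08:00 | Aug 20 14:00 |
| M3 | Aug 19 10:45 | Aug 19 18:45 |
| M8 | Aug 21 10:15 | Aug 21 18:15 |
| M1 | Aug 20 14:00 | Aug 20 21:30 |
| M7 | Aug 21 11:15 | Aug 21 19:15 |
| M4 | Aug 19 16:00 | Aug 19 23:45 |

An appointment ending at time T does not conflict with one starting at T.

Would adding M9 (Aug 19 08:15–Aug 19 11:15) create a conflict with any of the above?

M3: starts Aug 19 10:45 before M9 ends Aug 19 11:15, and ends Aug 19 18:45 after M9 starts Aug 19 08:15 → overlap.
M4: starts Aug 19 16:00 at or after M9 ends Aug 19 11:15 → clear.
M2: starts Aug 20 07:00 at or after M9 ends Aug 19 11:15 → clear.
M5: starts Aug 20 08:00 at or after M9 ends Aug 19 11:15 → clear.
M1: starts Aug 20 14:00 at or after M9 ends Aug 19 11:15 → clear.
M6: starts Aug 20 21:15 at or after M9 ends Aug 19 11:15 → clear.
M8: starts Aug 21 10:15 at or after M9 ends Aug 19 11:15 → clear.
M7: starts Aug 21 11:15 at or after M9 ends Aug 19 11:15 → clear.
M9 overlaps M3.

Yes — it overlaps M3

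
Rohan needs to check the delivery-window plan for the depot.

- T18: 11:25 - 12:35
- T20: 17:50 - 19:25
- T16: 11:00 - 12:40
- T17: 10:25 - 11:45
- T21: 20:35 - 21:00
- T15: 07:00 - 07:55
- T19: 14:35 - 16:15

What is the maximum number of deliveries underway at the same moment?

3

Sort all start/end points and keep a running count:
07:00 start T15 → 1
07:55 end T15 → 0
10:25 start T17 → 1
11:00 start T16 → 2
11:25 start T18 → 3
11:45 end T17 → 2
12:35 end T18 → 1
12:40 end T16 → 0
14:35 start T19 → 1
16:15 end T19 → 0
17:50 start T20 → 1
19:25 end T20 → 0
20:35 start T21 → 1
21:00 end T21 → 0
Peak is 3, at 11:25 (T16, T17, T18).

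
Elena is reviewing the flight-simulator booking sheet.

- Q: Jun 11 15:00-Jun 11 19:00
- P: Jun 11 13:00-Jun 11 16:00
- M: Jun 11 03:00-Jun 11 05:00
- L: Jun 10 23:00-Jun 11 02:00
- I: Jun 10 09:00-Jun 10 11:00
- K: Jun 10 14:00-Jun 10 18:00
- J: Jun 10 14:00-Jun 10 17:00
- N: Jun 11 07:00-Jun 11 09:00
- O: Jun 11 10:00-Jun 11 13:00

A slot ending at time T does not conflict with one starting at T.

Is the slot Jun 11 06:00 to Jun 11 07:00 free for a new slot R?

I: ends Jun 10 11:00 at or before R starts Jun 11 06:00 → clear.
J: ends Jun 10 17:00 at or before R starts Jun 11 06:00 → clear.
K: ends Jun 10 18:00 at or before R starts Jun 11 06:00 → clear.
L: ends Jun 11 02:00 at or before R starts Jun 11 06:00 → clear.
M: ends Jun 11 05:00 at or before R starts Jun 11 06:00 → clear.
N: starts Jun 11 07:00 at or after R ends Jun 11 07:00 → clear.
O: starts Jun 11 10:00 at or after R ends Jun 11 07:00 → clear.
P: starts Jun 11 13:00 at or after R ends Jun 11 07:00 → clear.
Q: starts Jun 11 15:00 at or after R ends Jun 11 07:00 → clear.

Yes — the slot is free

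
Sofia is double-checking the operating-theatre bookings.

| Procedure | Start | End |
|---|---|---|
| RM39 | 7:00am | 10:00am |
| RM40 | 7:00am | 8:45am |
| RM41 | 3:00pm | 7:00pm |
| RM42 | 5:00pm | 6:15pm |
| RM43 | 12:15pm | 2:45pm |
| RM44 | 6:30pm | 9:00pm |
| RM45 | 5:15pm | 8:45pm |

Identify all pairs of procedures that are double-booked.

Sorted by start: RM39, RM40, RM43, RM41, RM42, RM45, RM44.
RM40 starts before RM39 ends → RM39 and RM40 overlap.
RM43 starts after RM39 ends, so RM39 has no further overlaps.
RM43 starts after RM40 ends, so RM40 has no further overlaps.
RM41 starts after RM43 ends, so RM43 has no further overlaps.
RM42 starts before RM41 ends → RM41 and RM42 overlap.
RM45 starts before RM41 ends → RM41 and RM45 overlap.
RM44 starts before RM41 ends → RM41 and RM44 overlap.
RM45 starts before RM42 ends → RM42 and RM45 overlap.
RM44 starts after RM42 ends.
RM44 starts before RM45 ends → RM45 and RM44 overlap.

RM39 & RM40, RM41 & RM42, RM41 & RM44, RM41 & RM45, RM42 & RM45, RM44 & RM45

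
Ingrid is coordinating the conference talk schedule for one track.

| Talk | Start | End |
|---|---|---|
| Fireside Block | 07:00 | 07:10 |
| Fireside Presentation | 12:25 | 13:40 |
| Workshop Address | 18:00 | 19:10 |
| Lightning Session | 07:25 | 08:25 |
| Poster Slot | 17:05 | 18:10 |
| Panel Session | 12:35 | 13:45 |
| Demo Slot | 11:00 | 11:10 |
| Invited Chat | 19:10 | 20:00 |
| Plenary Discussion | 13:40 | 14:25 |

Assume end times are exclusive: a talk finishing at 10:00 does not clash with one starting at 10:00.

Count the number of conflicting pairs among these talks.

3

Two intervals overlap when each starts before the other ends.
Sorted by start: Fireside Block, Lightning Session, Demo Slot, Fireside Presentation, Panel Session, Plenary Discussion, Poster Slot, Workshop Address, Invited Chat.
Lightning Session starts after Fireside Block ends, so Fireside Block has no further overlaps.
Demo Slot starts after Lightning Session ends, so Lightning Session has no further overlaps.
Fireside Presentation starts after Demo Slot ends, so Demo Slot has no further overlaps.
Panel Session starts before Fireside Presentation ends → Fireside Presentation and Panel Session overlap.
Plenary Discussion starts exactly when Fireside Presentation ends (back-to-back, no overlap), so Fireside Presentation has no further overlaps.
Plenary Discussion starts before Panel Session ends → Panel Session and Plenary Discussion overlap.
Poster Slot starts after Panel Session ends, so Panel Session has no further overlaps.
Poster Slot starts after Plenary Discussion ends, so Plenary Discussion has no further overlaps.
Workshop Address starts before Poster Slot ends → Poster Slot and Workshop Address overlap.
Invited Chat starts after Poster Slot ends.
Invited Chat starts exactly when Workshop Address ends (back-to-back, no overlap).
Overlapping pairs: Fireside Presentation & Panel Session, Panel Session & Plenary Discussion, Poster Slot & Workshop Address — 3 in total.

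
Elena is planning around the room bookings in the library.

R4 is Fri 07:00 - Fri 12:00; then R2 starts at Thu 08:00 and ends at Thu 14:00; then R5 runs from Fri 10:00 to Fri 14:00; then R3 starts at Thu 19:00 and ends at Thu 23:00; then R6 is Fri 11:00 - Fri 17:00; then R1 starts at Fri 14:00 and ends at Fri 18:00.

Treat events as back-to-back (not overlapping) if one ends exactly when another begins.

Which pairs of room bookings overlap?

Sorted by start: R2, R3, R4, R5, R6, R1.
R3 starts after R2 ends; R2 is clear from here.
R4 starts after R3 ends; R3 is clear from here.
R5 starts before R4 ends → R4 and R5 overlap.
R6 starts before R4 ends → R4 and R6 overlap.
R1 starts after R4 ends.
R6 starts before R5 ends → R5 and R6 overlap.
R1 starts exactly when R5 ends (back-to-back, no overlap).
R1 starts before R6 ends → R6 and R1 overlap.

R1 & R6, R4 & R5, R4 & R6, R5 & R6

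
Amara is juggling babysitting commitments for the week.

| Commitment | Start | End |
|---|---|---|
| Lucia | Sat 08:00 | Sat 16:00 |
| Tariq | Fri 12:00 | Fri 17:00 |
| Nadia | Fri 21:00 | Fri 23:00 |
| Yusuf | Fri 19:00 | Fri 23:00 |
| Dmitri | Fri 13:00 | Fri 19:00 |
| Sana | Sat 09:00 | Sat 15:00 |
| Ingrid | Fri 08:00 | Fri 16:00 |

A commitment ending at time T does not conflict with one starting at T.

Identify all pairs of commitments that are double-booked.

Check each pair: they overlap iff neither finishes before the other starts.
Sorted by start: Ingrid, Tariq, Dmitri, Yusuf, Nadia, Lucia, Sana.
Tariq starts before Ingrid ends → Ingrid and Tariq overlap.
Dmitri starts before Ingrid ends → Ingrid and Dmitri overlap.
Yusuf starts after Ingrid ends; Ingrid is clear from here.
Dmitri starts before Tariq ends → Tariq and Dmitri overlap.
Yusuf starts after Tariq ends; Tariq is clear from here.
Yusuf starts exactly when Dmitri ends (back-to-back, no overlap); Dmitri is clear from here.
Nadia starts before Yusuf ends → Yusuf and Nadia overlap.
Lucia starts after Yusuf ends; Yusuf is clear from here.
Lucia starts after Nadia ends; Nadia is clear from here.
Sana starts before Lucia ends → Lucia and Sana overlap.

Dmitri & Ingrid, Dmitri & Tariq, Ingrid & Tariq, Lucia & Sana, Nadia & Yusuf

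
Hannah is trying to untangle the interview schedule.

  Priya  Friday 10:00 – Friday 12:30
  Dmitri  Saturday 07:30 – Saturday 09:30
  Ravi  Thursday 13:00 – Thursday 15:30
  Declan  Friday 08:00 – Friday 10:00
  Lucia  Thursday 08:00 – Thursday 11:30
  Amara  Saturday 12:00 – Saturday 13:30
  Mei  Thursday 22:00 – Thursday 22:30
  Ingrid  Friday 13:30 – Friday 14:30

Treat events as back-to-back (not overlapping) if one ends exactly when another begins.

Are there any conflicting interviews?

No

Sorted by start: Lucia, Ravi, Mei, Declan, Priya, Ingrid, Dmitri, Amara.
Ravi starts after Lucia ends — done with Lucia.
Mei starts after Ravi ends — done with Ravi.
Declan starts after Mei ends — done with Mei.
Priya starts exactly when Declan ends (back-to-back, no overlap) — done with Declan.
Ingrid starts after Priya ends — done with Priya.
Dmitri starts after Ingrid ends — done with Ingrid.
Amara starts after Dmitri ends.
Every pair is clear; the schedule has no overlaps.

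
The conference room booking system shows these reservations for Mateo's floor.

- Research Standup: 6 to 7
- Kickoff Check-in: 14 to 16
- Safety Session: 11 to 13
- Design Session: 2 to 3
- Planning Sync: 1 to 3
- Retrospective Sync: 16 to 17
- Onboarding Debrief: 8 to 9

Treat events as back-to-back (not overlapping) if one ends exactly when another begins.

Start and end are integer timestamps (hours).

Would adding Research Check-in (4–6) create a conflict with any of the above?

Planning Sync: ends 3 at or before Research Check-in starts 4 → clear.
Design Session: ends 3 at or before Research Check-in starts 4 → clear.
Research Standup: starts 6 at or after Research Check-in ends 6 → clear.
Onboarding Debrief: starts 8 at or after Research Check-in ends 6 → clear.
Safety Session: starts 11 at or after Research Check-in ends 6 → clear.
Kickoff Check-in: starts 14 at or after Research Check-in ends 6 → clear.
Retrospective Sync: starts 16 at or after Research Check-in ends 6 → clear.

No — it doesn't clash with anything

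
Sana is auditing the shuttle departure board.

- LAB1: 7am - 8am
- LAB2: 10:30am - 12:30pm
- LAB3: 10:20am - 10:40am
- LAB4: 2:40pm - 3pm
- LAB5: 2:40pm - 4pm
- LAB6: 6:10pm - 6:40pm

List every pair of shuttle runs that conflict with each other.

Two intervals overlap when each starts before the other ends.
Sorted by start: LAB1, LAB3, LAB2, LAB4, LAB5, LAB6.
LAB3 starts after LAB1 ends; LAB1 is clear from here.
LAB2 starts before LAB3 ends → LAB3 and LAB2 overlap.
LAB4 starts after LAB3 ends; LAB3 is clear from here.
LAB4 starts after LAB2 ends; LAB2 is clear from here.
LAB5 starts before LAB4 ends → LAB4 and LAB5 overlap.
LAB6 starts after LAB4 ends.
LAB6 starts after LAB5 ends.

LAB2 & LAB3, LAB4 & LAB5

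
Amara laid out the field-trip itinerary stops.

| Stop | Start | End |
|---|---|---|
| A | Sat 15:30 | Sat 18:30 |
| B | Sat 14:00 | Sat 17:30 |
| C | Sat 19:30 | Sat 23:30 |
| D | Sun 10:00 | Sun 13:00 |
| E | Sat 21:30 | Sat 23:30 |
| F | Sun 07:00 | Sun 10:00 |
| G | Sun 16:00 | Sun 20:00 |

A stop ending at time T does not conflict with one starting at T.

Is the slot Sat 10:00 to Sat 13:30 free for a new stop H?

B: starts Sat 14:00 at or after H ends Sat 13:30 → clear.
A: starts Sat 15:30 at or after H ends Sat 13:30 → clear.
C: starts Sat 19:30 at or after H ends Sat 13:30 → clear.
E: starts Sat 21:30 at or after H ends Sat 13:30 → clear.
F: starts Sun 07:00 at or after H ends Sat 13:30 → clear.
D: starts Sun 10:00 at or after H ends Sat 13:30 → clear.
G: starts Sun 16:00 at or after H ends Sat 13:30 → clear.

Yes — the slot is free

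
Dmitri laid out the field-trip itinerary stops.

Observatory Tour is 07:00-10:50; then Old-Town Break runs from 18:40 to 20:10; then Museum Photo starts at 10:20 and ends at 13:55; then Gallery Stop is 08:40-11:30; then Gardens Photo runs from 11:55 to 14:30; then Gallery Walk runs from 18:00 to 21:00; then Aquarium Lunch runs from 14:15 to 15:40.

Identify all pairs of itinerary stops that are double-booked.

Aquarium Lunch & Gardens Photo, Gallery Stop & Museum Photo, Gallery Stop & Observatory Tour, Gallery Walk & Old-Town Break, Gardens Photo & Museum Photo, Museum Photo & Observatory Tour

Sorted by start: Observatory Tour, Gallery Stop, Museum Photo, Gardens Photo, Aquarium Lunch, Gallery Walk, Old-Town Break.
Gallery Stop starts before Observatory Tour ends → Observatory Tour and Gallery Stop overlap.
Museum Photo starts before Observatory Tour ends → Observatory Tour and Museum Photo overlap.
Gardens Photo starts after Observatory Tour ends — done with Observatory Tour.
Museum Photo starts before Gallery Stop ends → Gallery Stop and Museum Photo overlap.
Gardens Photo starts after Gallery Stop ends — done with Gallery Stop.
Gardens Photo starts before Museum Photo ends → Museum Photo and Gardens Photo overlap.
Aquarium Lunch starts after Museum Photo ends — done with Museum Photo.
Aquarium Lunch starts before Gardens Photo ends → Gardens Photo and Aquarium Lunch overlap.
Gallery Walk starts after Gardens Photo ends — done with Gardens Photo.
Gallery Walk starts after Aquarium Lunch ends — done with Aquarium Lunch.
Old-Town Break starts before Gallery Walk ends → Gallery Walk and Old-Town Break overlap.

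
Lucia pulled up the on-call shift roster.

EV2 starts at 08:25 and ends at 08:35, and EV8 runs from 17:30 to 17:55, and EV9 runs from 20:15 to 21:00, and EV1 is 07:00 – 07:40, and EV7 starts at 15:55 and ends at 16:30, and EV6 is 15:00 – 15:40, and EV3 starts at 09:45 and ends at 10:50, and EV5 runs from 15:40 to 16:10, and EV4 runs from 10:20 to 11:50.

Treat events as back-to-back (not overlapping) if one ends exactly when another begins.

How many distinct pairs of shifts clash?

2

Check each pair: they overlap iff neither finishes before the other starts.
Sorted by start: EV1, EV2, EV3, EV4, EV6, EV5, EV7, EV8, EV9.
EV2 starts after EV1 ends, so nothing later overlaps EV1 either.
EV3 starts after EV2 ends, so nothing later overlaps EV2 either.
EV4 starts before EV3 ends → EV3 and EV4 overlap.
EV6 starts after EV3 ends, so nothing later overlaps EV3 either.
EV6 starts after EV4 ends, so nothing later overlaps EV4 either.
EV5 starts exactly when EV6 ends (back-to-back, no overlap), so nothing later overlaps EV6 either.
EV7 starts before EV5 ends → EV5 and EV7 overlap.
EV8 starts after EV5 ends, so nothing later overlaps EV5 either.
EV8 starts after EV7 ends, so nothing later overlaps EV7 either.
EV9 starts after EV8 ends.
Overlapping pairs: EV3 & EV4, EV5 & EV7 — 2 in total.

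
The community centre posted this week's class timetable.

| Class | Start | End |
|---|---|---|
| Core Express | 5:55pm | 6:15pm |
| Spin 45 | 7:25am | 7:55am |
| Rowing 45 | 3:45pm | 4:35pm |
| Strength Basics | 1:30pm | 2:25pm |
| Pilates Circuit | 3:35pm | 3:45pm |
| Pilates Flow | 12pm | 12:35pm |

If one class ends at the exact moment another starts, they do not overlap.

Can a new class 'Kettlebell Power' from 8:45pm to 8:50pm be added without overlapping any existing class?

Yes — the slot is free

Spin 45: ends 7:55am at or before Kettlebell Power starts 8:45pm → clear.
Pilates Flow: ends 12:35pm at or before Kettlebell Power starts 8:45pm → clear.
Strength Basics: ends 2:25pm at or before Kettlebell Power starts 8:45pm → clear.
Pilates Circuit: ends 3:45pm at or before Kettlebell Power starts 8:45pm → clear.
Rowing 45: ends 4:35pm at or before Kettlebell Power starts 8:45pm → clear.
Core Express: ends 6:15pm at or before Kettlebell Power starts 8:45pm → clear.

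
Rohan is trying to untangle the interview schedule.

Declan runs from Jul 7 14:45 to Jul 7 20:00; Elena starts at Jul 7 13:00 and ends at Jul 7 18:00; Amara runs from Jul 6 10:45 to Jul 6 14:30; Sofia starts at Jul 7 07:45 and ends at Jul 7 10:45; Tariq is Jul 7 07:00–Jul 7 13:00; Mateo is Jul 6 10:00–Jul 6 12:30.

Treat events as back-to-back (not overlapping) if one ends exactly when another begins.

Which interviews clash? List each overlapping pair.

Two intervals overlap when each starts before the other ends.
Sorted by start: Mateo, Amara, Tariq, Sofia, Elena, Declan.
Amara starts before Mateo ends → Mateo and Amara overlap.
Tariq starts after Mateo ends, so Mateo has no further overlaps.
Tariq starts after Amara ends, so Amara has no further overlaps.
Sofia starts before Tariq ends → Tariq and Sofia overlap.
Elena starts exactly when Tariq ends (back-to-back, no overlap), so Tariq has no further overlaps.
Elena starts after Sofia ends, so Sofia has no further overlaps.
Declan starts before Elena ends → Elena and Declan overlap.

Amara & Mateo, Declan & Elena, Sofia & Tariq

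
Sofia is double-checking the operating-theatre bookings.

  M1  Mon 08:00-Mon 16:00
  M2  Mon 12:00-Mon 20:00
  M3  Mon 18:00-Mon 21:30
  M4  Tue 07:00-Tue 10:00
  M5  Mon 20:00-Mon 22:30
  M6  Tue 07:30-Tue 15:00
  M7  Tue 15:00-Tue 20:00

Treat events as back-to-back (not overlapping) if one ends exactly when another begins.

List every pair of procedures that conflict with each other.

M1 & M2, M2 & M3, M3 & M5, M4 & M6

Sorted by start: M1, M2, M3, M5, M4, M6, M7.
M2 starts before M1 ends → M1 and M2 overlap.
M3 starts after M1 ends, so nothing later overlaps M1 either.
M3 starts before M2 ends → M2 and M3 overlap.
M5 starts exactly when M2 ends (back-to-back, no overlap), so nothing later overlaps M2 either.
M5 starts before M3 ends → M3 and M5 overlap.
M4 starts after M3 ends, so nothing later overlaps M3 either.
M4 starts after M5 ends, so nothing later overlaps M5 either.
M6 starts before M4 ends → M4 and M6 overlap.
M7 starts after M4 ends.
M7 starts exactly when M6 ends (back-to-back, no overlap).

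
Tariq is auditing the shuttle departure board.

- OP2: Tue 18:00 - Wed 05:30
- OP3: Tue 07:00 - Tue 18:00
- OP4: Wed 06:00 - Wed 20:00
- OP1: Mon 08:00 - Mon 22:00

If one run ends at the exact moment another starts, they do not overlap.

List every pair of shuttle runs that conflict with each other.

Sorted by start: OP1, OP3, OP2, OP4.
OP3 starts after OP1 ends, so nothing later overlaps OP1 either.
OP2 starts exactly when OP3 ends (back-to-back, no overlap), so nothing later overlaps OP3 either.
OP4 starts after OP2 ends.

none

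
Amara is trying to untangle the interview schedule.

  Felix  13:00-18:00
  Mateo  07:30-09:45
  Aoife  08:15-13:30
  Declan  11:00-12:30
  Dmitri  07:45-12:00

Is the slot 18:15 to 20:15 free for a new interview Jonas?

Yes — the slot is free

Mateo: ends 09:45 at or before Jonas starts 18:15 → clear.
Dmitri: ends 12:00 at or before Jonas starts 18:15 → clear.
Aoife: ends 13:30 at or before Jonas starts 18:15 → clear.
Declan: ends 12:30 at or before Jonas starts 18:15 → clear.
Felix: ends 18:00 at or before Jonas starts 18:15 → clear.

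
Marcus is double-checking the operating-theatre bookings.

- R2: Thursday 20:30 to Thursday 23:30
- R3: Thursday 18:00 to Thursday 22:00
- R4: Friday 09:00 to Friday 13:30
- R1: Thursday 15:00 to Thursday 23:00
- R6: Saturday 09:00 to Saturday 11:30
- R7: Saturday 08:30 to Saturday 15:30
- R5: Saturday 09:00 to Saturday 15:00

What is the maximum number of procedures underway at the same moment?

3

Sort all start/end points and keep a running count:
Thursday 15:00 start R1 → 1
Thursday 18:00 start R3 → 2
Thursday 20:30 start R2 → 3
Thursday 22:00 end R3 → 2
Thursday 23:00 end R1 → 1
Thursday 23:30 end R2 → 0
Friday 09:00 start R4 → 1
Friday 13:30 end R4 → 0
Saturday 08:30 start R7 → 1
Saturday 09:00 start R5 → 2
Saturday 09:00 start R6 → 3
Saturday 11:30 end R6 → 2
Saturday 15:00 end R5 → 1
Saturday 15:30 end R7 → 0
Peak is 3, at Thursday 20:30 (R1, R2, R3).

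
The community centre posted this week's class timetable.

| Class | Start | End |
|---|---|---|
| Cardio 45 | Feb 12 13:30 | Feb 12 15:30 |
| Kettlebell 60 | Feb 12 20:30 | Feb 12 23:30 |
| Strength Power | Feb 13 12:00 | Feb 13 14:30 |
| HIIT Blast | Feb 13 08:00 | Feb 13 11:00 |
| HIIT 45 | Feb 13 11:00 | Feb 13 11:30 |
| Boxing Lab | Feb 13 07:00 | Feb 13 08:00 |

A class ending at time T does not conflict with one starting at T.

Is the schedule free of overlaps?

Yes

Two intervals overlap when each starts before the other ends.
Sorted by start: Cardio 45, Kettlebell 60, Boxing Lab, HIIT Blast, HIIT 45, Strength Power.
Kettlebell 60 starts after Cardio 45 ends, so nothing later overlaps Cardio 45 either.
Boxing Lab starts after Kettlebell 60 ends, so nothing later overlaps Kettlebell 60 either.
HIIT Blast starts exactly when Boxing Lab ends (back-to-back, no overlap), so nothing later overlaps Boxing Lab either.
HIIT 45 starts exactly when HIIT Blast ends (back-to-back, no overlap), so nothing later overlaps HIIT Blast either.
Strength Power starts after HIIT 45 ends.
Every pair is clear; the schedule has no overlaps.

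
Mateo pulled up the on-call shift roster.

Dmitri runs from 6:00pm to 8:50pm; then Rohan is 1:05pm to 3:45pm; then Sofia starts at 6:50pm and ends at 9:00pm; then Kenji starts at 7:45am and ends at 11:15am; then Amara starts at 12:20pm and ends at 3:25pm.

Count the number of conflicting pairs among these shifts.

Sorted by start: Kenji, Amara, Rohan, Dmitri, Sofia.
Amara starts after Kenji ends, so Kenji has no further overlaps.
Rohan starts before Amara ends → Amara and Rohan overlap.
Dmitri starts after Amara ends, so Amara has no further overlaps.
Dmitri starts after Rohan ends, so Rohan has no further overlaps.
Sofia starts before Dmitri ends → Dmitri and Sofia overlap.
Overlapping pairs: Amara & Rohan, Dmitri & Sofia — 2 in total.

2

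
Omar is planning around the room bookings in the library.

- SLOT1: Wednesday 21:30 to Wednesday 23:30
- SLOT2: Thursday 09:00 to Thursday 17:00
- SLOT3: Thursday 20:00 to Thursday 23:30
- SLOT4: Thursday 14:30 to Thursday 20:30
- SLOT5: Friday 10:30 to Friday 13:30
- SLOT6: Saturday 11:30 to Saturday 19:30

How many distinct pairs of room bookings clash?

Sorted by start: SLOT1, SLOT2, SLOT4, SLOT3, SLOT5, SLOT6.
SLOT2 starts after SLOT1 ends — done with SLOT1.
SLOT4 starts before SLOT2 ends → SLOT2 and SLOT4 overlap.
SLOT3 starts after SLOT2 ends — done with SLOT2.
SLOT3 starts before SLOT4 ends → SLOT4 and SLOT3 overlap.
SLOT5 starts after SLOT4 ends — done with SLOT4.
SLOT5 starts after SLOT3 ends — done with SLOT3.
SLOT6 starts after SLOT5 ends.
Overlapping pairs: SLOT2 & SLOT4, SLOT3 & SLOT4 — 2 in total.

2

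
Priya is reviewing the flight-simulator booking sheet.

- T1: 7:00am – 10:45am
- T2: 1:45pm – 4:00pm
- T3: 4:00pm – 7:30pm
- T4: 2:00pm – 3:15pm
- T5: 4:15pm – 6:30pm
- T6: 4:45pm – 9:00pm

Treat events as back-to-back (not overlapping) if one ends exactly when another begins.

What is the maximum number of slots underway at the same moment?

3

Sort all start/end points and keep a running count:
7:00am start T1 → 1
10:45am end T1 → 0
1:45pm start T2 → 1
2:00pm start T4 → 2
3:15pm end T4 → 1
4:00pm end T2 → 0
4:00pm start T3 → 1
4:15pm start T5 → 2
4:45pm start T6 → 3
6:30pm end T5 → 2
7:30pm end T3 → 1
9:00pm end T6 → 0
Peak is 3, at 4:45pm (T3, T5, T6).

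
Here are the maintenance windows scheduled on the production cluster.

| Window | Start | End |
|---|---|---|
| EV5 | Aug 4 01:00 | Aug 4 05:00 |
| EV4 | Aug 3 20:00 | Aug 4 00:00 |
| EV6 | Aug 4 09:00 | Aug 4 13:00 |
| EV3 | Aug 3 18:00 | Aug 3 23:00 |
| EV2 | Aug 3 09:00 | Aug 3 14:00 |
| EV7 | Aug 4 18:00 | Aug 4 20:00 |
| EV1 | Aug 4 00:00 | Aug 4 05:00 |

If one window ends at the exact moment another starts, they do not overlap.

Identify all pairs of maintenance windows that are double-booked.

EV1 & EV5, EV3 & EV4

Sorted by start: EV2, EV3, EV4, EV1, EV5, EV6, EV7.
EV3 starts after EV2 ends, so nothing later overlaps EV2 either.
EV4 starts before EV3 ends → EV3 and EV4 overlap.
EV1 starts after EV3 ends, so nothing later overlaps EV3 either.
EV1 starts exactly when EV4 ends (back-to-back, no overlap), so nothing later overlaps EV4 either.
EV5 starts before EV1 ends → EV1 and EV5 overlap.
EV6 starts after EV1 ends, so nothing later overlaps EV1 either.
EV6 starts after EV5 ends, so nothing later overlaps EV5 either.
EV7 starts after EV6 ends.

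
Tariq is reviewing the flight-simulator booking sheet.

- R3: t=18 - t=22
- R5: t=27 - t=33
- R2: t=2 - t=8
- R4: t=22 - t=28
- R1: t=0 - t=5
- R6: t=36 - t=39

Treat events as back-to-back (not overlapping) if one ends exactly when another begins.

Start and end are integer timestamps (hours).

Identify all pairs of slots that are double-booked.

R1 & R2, R4 & R5

Sorted by start: R1, R2, R3, R4, R5, R6.
R2 starts before R1 ends → R1 and R2 overlap.
R3 starts after R1 ends, so nothing later overlaps R1 either.
R3 starts after R2 ends, so nothing later overlaps R2 either.
R4 starts exactly when R3 ends (back-to-back, no overlap), so nothing later overlaps R3 either.
R5 starts before R4 ends → R4 and R5 overlap.
R6 starts after R4 ends.
R6 starts after R5 ends.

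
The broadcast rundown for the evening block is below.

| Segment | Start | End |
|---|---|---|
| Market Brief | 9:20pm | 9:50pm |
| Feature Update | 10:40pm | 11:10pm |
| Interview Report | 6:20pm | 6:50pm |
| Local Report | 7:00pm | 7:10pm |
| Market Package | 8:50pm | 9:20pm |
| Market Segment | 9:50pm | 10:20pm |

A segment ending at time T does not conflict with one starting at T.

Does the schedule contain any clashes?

No

Sorted by start: Interview Report, Local Report, Market Package, Market Brief, Market Segment, Feature Update.
Local Report starts after Interview Report ends — done with Interview Report.
Market Package starts after Local Report ends — done with Local Report.
Market Brief starts exactly when Market Package ends (back-to-back, no overlap) — done with Market Package.
Market Segment starts exactly when Market Brief ends (back-to-back, no overlap) — done with Market Brief.
Feature Update starts after Market Segment ends.
Every pair is clear; the schedule has no overlaps.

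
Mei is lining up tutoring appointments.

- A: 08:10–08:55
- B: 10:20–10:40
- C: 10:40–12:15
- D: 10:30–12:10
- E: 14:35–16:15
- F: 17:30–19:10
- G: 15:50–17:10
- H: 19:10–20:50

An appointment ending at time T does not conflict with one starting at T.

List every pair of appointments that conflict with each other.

Two intervals overlap when each starts before the other ends.
Sorted by start: A, B, D, C, E, G, F, H.
B starts after A ends, so nothing later overlaps A either.
D starts before B ends → B and D overlap.
C starts exactly when B ends (back-to-back, no overlap), so nothing later overlaps B either.
C starts before D ends → D and C overlap.
E starts after D ends, so nothing later overlaps D either.
E starts after C ends, so nothing later overlaps C either.
G starts before E ends → E and G overlap.
F starts after E ends, so nothing later overlaps E either.
F starts after G ends, so nothing later overlaps G either.
H starts exactly when F ends (back-to-back, no overlap).

B & D, C & D, E & G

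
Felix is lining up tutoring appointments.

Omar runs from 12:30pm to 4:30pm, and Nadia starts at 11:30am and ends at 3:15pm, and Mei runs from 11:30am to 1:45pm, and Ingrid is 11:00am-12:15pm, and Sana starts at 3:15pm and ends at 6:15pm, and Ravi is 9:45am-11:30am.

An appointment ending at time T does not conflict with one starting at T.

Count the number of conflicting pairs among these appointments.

Two intervals overlap when each starts before the other ends.
Sorted by start: Ravi, Ingrid, Nadia, Mei, Omar, Sana.
Ingrid starts before Ravi ends → Ravi and Ingrid overlap.
Nadia starts exactly when Ravi ends (back-to-back, no overlap) — done with Ravi.
Nadia starts before Ingrid ends → Ingrid and Nadia overlap.
Mei starts before Ingrid ends → Ingrid and Mei overlap.
Omar starts after Ingrid ends — done with Ingrid.
Mei starts before Nadia ends → Nadia and Mei overlap.
Omar starts before Nadia ends → Nadia and Omar overlap.
Sana starts exactly when Nadia ends (back-to-back, no overlap).
Omar starts before Mei ends → Mei and Omar overlap.
Sana starts after Mei ends.
Sana starts before Omar ends → Omar and Sana overlap.
Overlapping pairs: Ingrid & Mei, Ingrid & Nadia, Ingrid & Ravi, Mei & Nadia, Mei & Omar, Nadia & Omar, Omar & Sana — 7 in total.

7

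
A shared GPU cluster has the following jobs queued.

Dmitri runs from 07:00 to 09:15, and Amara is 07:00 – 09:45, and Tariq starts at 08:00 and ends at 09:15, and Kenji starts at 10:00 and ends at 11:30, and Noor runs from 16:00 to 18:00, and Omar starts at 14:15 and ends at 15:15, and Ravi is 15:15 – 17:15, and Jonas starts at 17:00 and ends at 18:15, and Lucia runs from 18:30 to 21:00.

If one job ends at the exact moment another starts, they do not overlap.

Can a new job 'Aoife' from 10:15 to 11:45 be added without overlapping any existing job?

No — it overlaps Kenji

Dmitri: ends 09:15 at or before Aoife starts 10:15 → clear.
Amara: ends 09:45 at or before Aoife starts 10:15 → clear.
Tariq: ends 09:15 at or before Aoife starts 10:15 → clear.
Kenji: starts 10:00 before Aoife ends 11:45, and ends 11:30 after Aoife starts 10:15 → overlap.
Omar: starts 14:15 at or after Aoife ends 11:45 → clear.
Ravi: starts 15:15 at or after Aoife ends 11:45 → clear.
Noor: starts 16:00 at or after Aoife ends 11:45 → clear.
Jonas: starts 17:00 at or after Aoife ends 11:45 → clear.
Lucia: starts 18:30 at or after Aoife ends 11:45 → clear.
Aoife overlaps Kenji.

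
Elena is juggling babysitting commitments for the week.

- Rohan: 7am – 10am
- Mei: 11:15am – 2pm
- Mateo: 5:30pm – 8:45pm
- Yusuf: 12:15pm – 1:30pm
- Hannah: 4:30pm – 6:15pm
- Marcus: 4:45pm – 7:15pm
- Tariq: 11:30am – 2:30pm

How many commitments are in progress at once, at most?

3

Sort all start/end points and keep a running count:
7am start Rohan → 1
10am end Rohan → 0
11:15am start Mei → 1
11:30am start Tariq → 2
12:15pm start Yusuf → 3
1:30pm end Yusuf → 2
2pm end Mei → 1
2:30pm end Tariq → 0
4:30pm start Hannah → 1
4:45pm start Marcus → 2
5:30pm start Mateo → 3
6:15pm end Hannah → 2
7:15pm end Marcus → 1
8:45pm end Mateo → 0
Peak is 3, at 12:15pm (Mei, Tariq, Yusuf).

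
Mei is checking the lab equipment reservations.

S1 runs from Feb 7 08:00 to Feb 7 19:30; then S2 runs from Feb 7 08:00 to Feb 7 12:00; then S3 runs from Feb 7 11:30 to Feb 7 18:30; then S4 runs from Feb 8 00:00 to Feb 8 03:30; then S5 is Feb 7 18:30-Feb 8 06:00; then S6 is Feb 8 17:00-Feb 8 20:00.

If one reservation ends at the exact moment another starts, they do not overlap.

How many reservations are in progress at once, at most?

3

Walk through starts and ends in time order (an end at T is processed before a start at T):
Feb 7 08:00 start S1 → 1
Feb 7 08:00 start S2 → 2
Feb 7 11:30 start S3 → 3
Feb 7 12:00 end S2 → 2
Feb 7 18:30 end S3 → 1
Feb 7 18:30 start S5 → 2
Feb 7 19:30 end S1 → 1
Feb 8 00:00 start S4 → 2
Feb 8 03:30 end S4 → 1
Feb 8 06:00 end S5 → 0
Feb 8 17:00 start S6 → 1
Feb 8 20:00 end S6 → 0
Peak is 3, at Feb 7 11:30 (S1, S2, S3).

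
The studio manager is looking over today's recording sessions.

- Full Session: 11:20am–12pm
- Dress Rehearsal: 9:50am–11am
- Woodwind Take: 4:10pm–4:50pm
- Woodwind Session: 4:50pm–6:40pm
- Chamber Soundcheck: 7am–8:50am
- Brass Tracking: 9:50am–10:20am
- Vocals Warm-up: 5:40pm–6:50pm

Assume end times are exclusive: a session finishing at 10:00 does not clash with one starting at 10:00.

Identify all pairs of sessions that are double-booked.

Sorted by start: Chamber Soundcheck, Dress Rehearsal, Brass Tracking, Full Session, Woodwind Take, Woodwind Session, Vocals Warm-up.
Dress Rehearsal starts after Chamber Soundcheck ends, so nothing later overlaps Chamber Soundcheck either.
Brass Tracking starts before Dress Rehearsal ends → Dress Rehearsal and Brass Tracking overlap.
Full Session starts after Dress Rehearsal ends, so nothing later overlaps Dress Rehearsal either.
Full Session starts after Brass Tracking ends, so nothing later overlaps Brass Tracking either.
Woodwind Take starts after Full Session ends, so nothing later overlaps Full Session either.
Woodwind Session starts exactly when Woodwind Take ends (back-to-back, no overlap), so nothing later overlaps Woodwind Take either.
Vocals Warm-up starts before Woodwind Session ends → Woodwind Session and Vocals Warm-up overlap.

Brass Tracking & Dress Rehearsal, Vocals Warm-up & Woodwind Session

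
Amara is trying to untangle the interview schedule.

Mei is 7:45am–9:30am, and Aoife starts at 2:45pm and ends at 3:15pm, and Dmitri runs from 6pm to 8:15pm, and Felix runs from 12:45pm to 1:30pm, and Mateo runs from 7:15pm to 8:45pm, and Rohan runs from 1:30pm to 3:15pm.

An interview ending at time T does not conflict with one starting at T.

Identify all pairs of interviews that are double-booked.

Aoife & Rohan, Dmitri & Mateo

Sorted by start: Mei, Felix, Rohan, Aoife, Dmitri, Mateo.
Felix starts after Mei ends, so Mei has no further overlaps.
Rohan starts exactly when Felix ends (back-to-back, no overlap), so Felix has no further overlaps.
Aoife starts before Rohan ends → Rohan and Aoife overlap.
Dmitri starts after Rohan ends, so Rohan has no further overlaps.
Dmitri starts after Aoife ends, so Aoife has no further overlaps.
Mateo starts before Dmitri ends → Dmitri and Mateo overlap.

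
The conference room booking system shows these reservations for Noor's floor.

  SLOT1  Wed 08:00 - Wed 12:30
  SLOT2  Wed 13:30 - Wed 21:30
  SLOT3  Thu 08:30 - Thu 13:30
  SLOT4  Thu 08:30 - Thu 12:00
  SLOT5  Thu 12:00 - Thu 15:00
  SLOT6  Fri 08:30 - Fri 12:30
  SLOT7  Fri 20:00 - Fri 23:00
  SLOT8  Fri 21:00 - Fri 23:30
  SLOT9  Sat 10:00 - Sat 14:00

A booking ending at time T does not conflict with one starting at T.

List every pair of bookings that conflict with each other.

Two intervals overlap when each starts before the other ends.
Sorted by start: SLOT1, SLOT2, SLOT3, SLOT4, SLOT5, SLOT6, SLOT7, SLOT8, SLOT9.
SLOT2 starts after SLOT1 ends — done with SLOT1.
SLOT3 starts after SLOT2 ends — done with SLOT2.
SLOT4 starts before SLOT3 ends → SLOT3 and SLOT4 overlap.
SLOT5 starts before SLOT3 ends → SLOT3 and SLOT5 overlap.
SLOT6 starts after SLOT3 ends — done with SLOT3.
SLOT5 starts exactly when SLOT4 ends (back-to-back, no overlap) — done with SLOT4.
SLOT6 starts after SLOT5 ends — done with SLOT5.
SLOT7 starts after SLOT6 ends — done with SLOT6.
SLOT8 starts before SLOT7 ends → SLOT7 and SLOT8 overlap.
SLOT9 starts after SLOT7 ends.
SLOT9 starts after SLOT8 ends.

SLOT3 & SLOT4, SLOT3 & SLOT5, SLOT7 & SLOT8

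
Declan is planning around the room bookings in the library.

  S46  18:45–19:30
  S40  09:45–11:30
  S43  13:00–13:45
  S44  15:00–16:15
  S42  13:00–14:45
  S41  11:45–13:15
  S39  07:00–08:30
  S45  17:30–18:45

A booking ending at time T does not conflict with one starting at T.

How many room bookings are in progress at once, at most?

Sweep the timeline, counting +1 at each start and −1 at each end (ends before starts at a tie):
07:00 start S39 → 1
08:30 end S39 → 0
09:45 start S40 → 1
11:30 end S40 → 0
11:45 start S41 → 1
13:00 start S42 → 2
13:00 start S43 → 3
13:15 end S41 → 2
13:45 end S43 → 1
14:45 end S42 → 0
15:00 start S44 → 1
16:15 end S44 → 0
17:30 start S45 → 1
18:45 end S45 → 0
18:45 start S46 → 1
19:30 end S46 → 0
Peak is 3, at 13:00 (S41, S42, S43).

3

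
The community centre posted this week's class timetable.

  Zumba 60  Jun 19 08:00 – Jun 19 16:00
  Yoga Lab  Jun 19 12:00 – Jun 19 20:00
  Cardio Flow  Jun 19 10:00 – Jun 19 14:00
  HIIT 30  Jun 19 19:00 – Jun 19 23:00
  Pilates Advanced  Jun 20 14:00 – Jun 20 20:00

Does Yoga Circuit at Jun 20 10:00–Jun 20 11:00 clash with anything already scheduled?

No — it doesn't clash with anything

Zumba 60: ends Jun 19 16:00 at or before Yoga Circuit starts Jun 20 10:00 → clear.
Cardio Flow: ends Jun 19 14:00 at or before Yoga Circuit starts Jun 20 10:00 → clear.
Yoga Lab: ends Jun 19 20:00 at or before Yoga Circuit starts Jun 20 10:00 → clear.
HIIT 30: ends Jun 19 23:00 at or before Yoga Circuit starts Jun 20 10:00 → clear.
Pilates Advanced: starts Jun 20 14:00 at or after Yoga Circuit ends Jun 20 11:00 → clear.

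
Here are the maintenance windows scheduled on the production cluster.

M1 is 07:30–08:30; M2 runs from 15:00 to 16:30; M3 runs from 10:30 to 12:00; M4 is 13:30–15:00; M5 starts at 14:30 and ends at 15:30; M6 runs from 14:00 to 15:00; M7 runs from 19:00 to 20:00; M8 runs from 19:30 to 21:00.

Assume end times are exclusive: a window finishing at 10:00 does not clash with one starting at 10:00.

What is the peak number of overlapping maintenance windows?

3

Sweep the timeline, counting +1 at each start and −1 at each end (ends before starts at a tie):
07:30 start M1 → 1
08:30 end M1 → 0
10:30 start M3 → 1
12:00 end M3 → 0
13:30 start M4 → 1
14:00 start M6 → 2
14:30 start M5 → 3
15:00 end M4 → 2
15:00 end M6 → 1
15:00 start M2 → 2
15:30 end M5 → 1
16:30 end M2 → 0
19:00 start M7 → 1
19:30 start M8 → 2
20:00 end M7 → 1
21:00 end M8 → 0
Peak is 3, at 14:30 (M4, M5, M6).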